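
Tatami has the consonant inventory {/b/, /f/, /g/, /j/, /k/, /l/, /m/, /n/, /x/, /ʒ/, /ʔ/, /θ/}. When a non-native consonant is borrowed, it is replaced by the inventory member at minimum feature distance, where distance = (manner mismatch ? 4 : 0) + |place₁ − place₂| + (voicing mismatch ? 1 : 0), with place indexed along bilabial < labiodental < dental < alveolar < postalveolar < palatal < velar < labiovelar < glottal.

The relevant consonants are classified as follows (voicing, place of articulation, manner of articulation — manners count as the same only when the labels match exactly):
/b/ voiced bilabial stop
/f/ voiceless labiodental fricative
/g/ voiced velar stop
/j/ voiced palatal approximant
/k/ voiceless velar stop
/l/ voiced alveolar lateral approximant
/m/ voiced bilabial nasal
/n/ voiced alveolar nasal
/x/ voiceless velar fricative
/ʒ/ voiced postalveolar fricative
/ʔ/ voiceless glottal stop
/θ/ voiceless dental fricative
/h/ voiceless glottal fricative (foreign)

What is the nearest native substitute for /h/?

/x/ is closest: same manner (fricative), place distance 2 (glottal→velar), same voicing; total 2. Next closest is /ʔ/ at distance 4.

x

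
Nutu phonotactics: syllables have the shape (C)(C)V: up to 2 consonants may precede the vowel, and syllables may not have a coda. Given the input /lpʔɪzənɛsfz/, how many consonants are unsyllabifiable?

4

The consonants /l/, /s/, /f/, /z/ cannot be parsed into a legal (C)(C)V syllable (no codas are permitted; onsets may contain at most 2 consonants).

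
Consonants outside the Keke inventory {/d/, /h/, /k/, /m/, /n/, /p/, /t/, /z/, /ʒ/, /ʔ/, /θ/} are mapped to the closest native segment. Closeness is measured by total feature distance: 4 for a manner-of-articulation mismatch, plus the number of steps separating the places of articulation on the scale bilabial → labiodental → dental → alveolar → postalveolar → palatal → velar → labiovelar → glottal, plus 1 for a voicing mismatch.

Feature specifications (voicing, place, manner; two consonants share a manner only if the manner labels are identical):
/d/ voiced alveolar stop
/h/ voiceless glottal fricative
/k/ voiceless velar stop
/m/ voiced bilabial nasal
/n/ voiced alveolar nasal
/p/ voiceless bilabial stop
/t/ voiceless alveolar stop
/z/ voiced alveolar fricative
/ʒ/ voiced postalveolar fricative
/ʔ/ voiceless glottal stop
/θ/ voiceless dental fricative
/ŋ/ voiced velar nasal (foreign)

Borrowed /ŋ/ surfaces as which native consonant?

/n/ is closest: same manner (nasal), place distance 3 (velar→alveolar), same voicing; total 3. Next closest is /k/ at distance 5.

n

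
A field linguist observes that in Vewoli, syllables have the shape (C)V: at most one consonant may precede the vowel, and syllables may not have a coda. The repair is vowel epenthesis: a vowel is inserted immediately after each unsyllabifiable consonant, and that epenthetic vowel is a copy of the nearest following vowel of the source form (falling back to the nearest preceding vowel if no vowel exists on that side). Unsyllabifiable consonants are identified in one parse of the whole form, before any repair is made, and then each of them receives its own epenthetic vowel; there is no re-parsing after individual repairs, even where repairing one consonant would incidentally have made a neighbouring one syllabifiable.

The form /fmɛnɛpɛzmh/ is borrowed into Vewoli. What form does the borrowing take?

Syllabifying with onset maximization leaves /f/, /z/, /m/, /h/ stranded (no codas are permitted; onsets are limited to one consonant).
Each unlicensed consonant becomes the onset of a new syllable: /f/ → /fɛ/, /z/ → /zɛ/, /m/ → /mɛ/, /h/ → /hɛ/.

fɛmɛnɛpɛzɛmɛhɛ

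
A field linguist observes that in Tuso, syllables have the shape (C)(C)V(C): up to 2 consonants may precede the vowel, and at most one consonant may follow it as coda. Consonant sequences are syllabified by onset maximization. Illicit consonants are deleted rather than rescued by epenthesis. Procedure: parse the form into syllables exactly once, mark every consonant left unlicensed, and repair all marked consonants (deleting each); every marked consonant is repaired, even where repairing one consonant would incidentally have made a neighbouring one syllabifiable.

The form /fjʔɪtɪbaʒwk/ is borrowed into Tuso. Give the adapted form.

jʔɪtɪbaʒ

The consonants /f/, /w/, /k/ cannot be parsed into a legal (C)(C)V(C) syllable (at most one coda consonant is licensed; onsets may contain at most 2 consonants).
Deletion applies to /f/, /w/, /k/.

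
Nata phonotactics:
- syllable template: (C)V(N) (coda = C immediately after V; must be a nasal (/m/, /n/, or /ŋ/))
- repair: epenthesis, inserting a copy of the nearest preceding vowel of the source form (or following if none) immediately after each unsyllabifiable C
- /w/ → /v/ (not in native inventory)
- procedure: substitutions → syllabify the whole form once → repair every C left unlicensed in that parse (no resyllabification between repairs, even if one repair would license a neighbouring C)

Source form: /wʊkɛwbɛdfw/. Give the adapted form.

vʊkɛvɛbɛdɛfɛvɛ

Substitution: /w/ → /v/, giving /vʊkɛvbɛdfv/.
Under (C)V(N), the unsyllabifiable consonants are /v/, /d/, /f/, /v/ (only a nasal (/m/, /n/, or /ŋ/) is licensed in coda position; onsets are limited to one consonant).
Inserting the epenthetic vowel yields /v/ → /vɛ/, /d/ → /dɛ/, /f/ → /fɛ/, /v/ → /vɛ/.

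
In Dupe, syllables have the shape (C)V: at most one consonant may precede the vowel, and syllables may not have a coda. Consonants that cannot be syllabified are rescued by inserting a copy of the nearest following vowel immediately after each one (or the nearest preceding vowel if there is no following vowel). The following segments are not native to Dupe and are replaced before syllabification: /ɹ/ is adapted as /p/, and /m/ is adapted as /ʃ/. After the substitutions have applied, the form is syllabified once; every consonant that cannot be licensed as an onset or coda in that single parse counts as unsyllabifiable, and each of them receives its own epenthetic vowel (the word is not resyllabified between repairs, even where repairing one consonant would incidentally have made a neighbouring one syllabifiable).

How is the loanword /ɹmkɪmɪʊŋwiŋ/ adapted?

pɪʃɪkɪʃɪʊŋiwiŋi

Substitution: /ɹ/ → /p/, /m/ → /ʃ/, giving /pʃkɪʃɪʊŋwiŋ/.
The consonants /p/, /ʃ/, /ŋ/, /ŋ/ cannot be parsed into a legal (C)V syllable (no codas are permitted; onsets are limited to one consonant).
Each unlicensed consonant becomes the onset of a new syllable: /p/ → /pɪ/, /ʃ/ → /ʃɪ/, /ŋ/ → /ŋi/, /ŋ/ → /ŋi/.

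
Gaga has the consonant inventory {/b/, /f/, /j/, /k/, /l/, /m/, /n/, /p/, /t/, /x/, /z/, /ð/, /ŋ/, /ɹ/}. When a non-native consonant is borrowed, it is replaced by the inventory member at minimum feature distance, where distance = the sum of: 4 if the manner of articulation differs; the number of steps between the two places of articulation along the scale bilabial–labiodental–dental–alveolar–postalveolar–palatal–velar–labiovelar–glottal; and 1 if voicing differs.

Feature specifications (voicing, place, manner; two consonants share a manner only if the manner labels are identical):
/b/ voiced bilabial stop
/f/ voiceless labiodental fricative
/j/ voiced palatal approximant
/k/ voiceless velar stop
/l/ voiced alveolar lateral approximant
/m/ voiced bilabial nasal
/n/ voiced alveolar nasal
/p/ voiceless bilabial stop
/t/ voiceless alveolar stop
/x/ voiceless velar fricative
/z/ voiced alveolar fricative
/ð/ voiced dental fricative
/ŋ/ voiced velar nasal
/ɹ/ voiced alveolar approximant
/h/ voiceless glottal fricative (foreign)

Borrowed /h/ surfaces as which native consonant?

/x/ is closest: same manner (fricative), place distance 2 (glottal→velar), same voicing; total 2. Next closest is /k/ at distance 6.

x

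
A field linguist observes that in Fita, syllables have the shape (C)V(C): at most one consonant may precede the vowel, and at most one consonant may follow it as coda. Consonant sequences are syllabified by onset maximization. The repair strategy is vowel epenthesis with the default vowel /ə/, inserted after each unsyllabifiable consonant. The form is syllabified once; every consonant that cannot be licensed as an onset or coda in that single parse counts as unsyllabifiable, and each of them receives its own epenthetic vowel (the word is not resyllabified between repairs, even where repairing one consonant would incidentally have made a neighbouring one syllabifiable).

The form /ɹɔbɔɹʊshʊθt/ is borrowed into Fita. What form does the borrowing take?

ɹɔbɔɹʊshʊθtə

Syllabifying with onset maximization leaves /t/ stranded (at most one coda consonant is licensed; onsets are limited to one consonant).
Epenthesis after each stranded consonant: /t/ → /tə/.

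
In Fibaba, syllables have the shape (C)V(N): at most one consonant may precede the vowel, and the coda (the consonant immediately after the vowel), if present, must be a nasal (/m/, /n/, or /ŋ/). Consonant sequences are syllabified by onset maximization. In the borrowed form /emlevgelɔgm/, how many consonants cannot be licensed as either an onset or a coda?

Syllabifying with onset maximization leaves /v/, /g/, /m/ stranded (only a nasal (/m/, /n/, or /ŋ/) is licensed in coda position; onsets are limited to one consonant).

3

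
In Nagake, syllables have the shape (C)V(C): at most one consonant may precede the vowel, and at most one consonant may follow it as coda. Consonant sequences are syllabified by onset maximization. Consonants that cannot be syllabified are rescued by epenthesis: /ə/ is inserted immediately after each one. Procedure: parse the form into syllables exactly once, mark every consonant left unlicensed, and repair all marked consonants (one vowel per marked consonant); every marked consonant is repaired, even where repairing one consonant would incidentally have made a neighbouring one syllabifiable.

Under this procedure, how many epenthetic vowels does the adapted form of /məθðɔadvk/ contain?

2

The unsyllabifiable consonants are /v/, /k/; each receives one epenthetic vowel.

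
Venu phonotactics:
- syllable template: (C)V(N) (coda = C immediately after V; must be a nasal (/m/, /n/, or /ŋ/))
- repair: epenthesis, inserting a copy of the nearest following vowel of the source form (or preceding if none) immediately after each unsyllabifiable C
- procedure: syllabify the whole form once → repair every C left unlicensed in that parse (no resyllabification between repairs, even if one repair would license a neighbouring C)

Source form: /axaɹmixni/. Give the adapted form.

axaɹimixini

Under (C)V(N), the unsyllabifiable consonants are /ɹ/, /x/ (only a nasal (/m/, /n/, or /ŋ/) is licensed in coda position; onsets are limited to one consonant).
Epenthesis after each stranded consonant: /ɹ/ → /ɹi/, /x/ → /xi/.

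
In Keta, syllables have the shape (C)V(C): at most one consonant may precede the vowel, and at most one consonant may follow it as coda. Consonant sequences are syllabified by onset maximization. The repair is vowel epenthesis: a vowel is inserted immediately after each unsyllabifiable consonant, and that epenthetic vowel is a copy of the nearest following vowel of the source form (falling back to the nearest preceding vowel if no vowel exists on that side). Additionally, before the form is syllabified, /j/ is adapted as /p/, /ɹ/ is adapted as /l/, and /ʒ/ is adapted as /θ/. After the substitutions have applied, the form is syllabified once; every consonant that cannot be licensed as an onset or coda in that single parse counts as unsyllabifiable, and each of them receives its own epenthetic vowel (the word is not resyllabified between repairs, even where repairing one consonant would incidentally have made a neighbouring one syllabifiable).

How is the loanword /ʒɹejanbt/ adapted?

Substitution: /ʒ/ → /θ/, /ɹ/ → /l/, /j/ → /p/, giving /θlepanbt/.
The consonants /θ/, /b/, /t/ cannot be parsed into a legal (C)V(C) syllable (at most one coda consonant is licensed; onsets are limited to one consonant).
Each unlicensed consonant becomes the onset of a new syllable: /θ/ → /θe/, /b/ → /ba/, /t/ → /ta/.

θelepanbata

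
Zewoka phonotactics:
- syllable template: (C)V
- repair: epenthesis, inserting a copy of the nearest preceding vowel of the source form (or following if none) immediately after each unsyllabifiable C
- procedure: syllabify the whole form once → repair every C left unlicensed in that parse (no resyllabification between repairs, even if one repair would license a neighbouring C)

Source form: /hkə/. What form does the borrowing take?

həkə

The consonants /h/ cannot be parsed into a legal (C)V syllable (no codas are permitted; onsets are limited to one consonant).
Each unlicensed consonant becomes the onset of a new syllable: /h/ → /hə/.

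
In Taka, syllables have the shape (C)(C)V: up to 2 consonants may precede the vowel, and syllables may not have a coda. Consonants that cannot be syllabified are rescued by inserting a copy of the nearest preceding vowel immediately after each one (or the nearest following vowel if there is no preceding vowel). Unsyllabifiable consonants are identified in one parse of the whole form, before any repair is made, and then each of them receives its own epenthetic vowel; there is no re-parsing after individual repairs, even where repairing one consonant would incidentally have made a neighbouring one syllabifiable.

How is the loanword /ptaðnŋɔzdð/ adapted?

Syllabifying with onset maximization leaves /ð/, /z/, /d/, /ð/ stranded (no codas are permitted; onsets may contain at most 2 consonants).
Inserting the epenthetic vowel yields /ð/ → /ða/, /z/ → /zɔ/, /d/ → /dɔ/, /ð/ → /ðɔ/.

ptaðanŋɔzɔdɔðɔ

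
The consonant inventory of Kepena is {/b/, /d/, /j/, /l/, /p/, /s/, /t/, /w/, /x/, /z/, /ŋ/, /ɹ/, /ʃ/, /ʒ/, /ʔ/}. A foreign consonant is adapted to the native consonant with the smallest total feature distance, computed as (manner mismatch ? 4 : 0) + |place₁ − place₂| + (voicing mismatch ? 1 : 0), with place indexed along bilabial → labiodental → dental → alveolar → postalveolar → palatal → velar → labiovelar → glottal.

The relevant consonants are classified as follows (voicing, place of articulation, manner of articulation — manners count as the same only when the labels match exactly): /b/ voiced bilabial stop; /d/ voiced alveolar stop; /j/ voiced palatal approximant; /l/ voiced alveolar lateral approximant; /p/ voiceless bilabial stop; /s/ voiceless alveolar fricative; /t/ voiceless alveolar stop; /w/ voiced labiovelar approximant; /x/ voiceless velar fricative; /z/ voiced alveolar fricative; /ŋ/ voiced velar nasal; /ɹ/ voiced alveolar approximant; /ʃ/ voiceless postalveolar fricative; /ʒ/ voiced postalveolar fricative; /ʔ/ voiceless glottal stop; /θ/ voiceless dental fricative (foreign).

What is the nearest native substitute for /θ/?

s

/s/ is closest: same manner (fricative), place distance 1 (dental→alveolar), same voicing; total 1. Next closest is /z/ at distance 2.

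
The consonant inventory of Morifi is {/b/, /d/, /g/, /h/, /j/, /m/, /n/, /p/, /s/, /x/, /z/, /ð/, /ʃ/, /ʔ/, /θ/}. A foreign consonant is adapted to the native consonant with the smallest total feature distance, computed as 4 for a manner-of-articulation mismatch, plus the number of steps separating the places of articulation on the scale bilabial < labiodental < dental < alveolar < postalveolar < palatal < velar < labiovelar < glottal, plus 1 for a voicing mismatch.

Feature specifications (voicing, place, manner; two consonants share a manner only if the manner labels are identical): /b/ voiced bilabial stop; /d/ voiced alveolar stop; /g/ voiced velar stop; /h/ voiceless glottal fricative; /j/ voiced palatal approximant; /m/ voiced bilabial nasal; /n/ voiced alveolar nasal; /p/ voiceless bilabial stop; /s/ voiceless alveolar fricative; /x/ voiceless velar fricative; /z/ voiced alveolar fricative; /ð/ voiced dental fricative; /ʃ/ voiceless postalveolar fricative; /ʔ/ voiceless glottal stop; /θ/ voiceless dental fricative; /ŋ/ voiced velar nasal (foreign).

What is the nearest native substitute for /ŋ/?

n

/n/ is closest: same manner (nasal), place distance 3 (velar→alveolar), same voicing; total 3. Next closest is /g/ at distance 4.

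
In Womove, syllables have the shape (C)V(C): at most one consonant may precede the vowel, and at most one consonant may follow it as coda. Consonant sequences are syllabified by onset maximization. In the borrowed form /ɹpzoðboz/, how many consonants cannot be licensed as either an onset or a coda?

Under (C)V(C), the unsyllabifiable consonants are /ɹ/, /p/ (at most one coda consonant is licensed; onsets are limited to one consonant).

2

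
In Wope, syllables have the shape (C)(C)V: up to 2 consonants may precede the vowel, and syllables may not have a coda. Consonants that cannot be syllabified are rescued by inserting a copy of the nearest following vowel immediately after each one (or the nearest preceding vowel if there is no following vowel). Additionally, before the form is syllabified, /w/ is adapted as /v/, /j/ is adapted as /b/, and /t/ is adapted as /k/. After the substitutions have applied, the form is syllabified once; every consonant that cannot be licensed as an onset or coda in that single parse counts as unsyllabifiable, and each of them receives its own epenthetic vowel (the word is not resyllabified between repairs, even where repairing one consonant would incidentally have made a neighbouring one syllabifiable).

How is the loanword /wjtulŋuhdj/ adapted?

vubkulŋuhudubu

Substitution: /w/ → /v/, /j/ → /b/, /t/ → /k/, giving /vbkulŋuhdb/.
Syllabifying with onset maximization leaves /v/, /h/, /d/, /b/ stranded (no codas are permitted; onsets may contain at most 2 consonants).
Inserting the epenthetic vowel yields /v/ → /vu/, /h/ → /hu/, /d/ → /du/, /b/ → /bu/.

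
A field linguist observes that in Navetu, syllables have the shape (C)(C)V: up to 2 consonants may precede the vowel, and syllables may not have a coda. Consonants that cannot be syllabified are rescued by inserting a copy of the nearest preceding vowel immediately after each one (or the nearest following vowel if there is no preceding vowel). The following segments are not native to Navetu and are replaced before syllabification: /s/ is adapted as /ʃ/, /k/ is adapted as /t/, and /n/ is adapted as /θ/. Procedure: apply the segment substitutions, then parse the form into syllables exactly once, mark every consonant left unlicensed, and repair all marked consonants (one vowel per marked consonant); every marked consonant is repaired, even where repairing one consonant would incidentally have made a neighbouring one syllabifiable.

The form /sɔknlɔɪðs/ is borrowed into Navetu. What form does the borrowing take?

ʃɔtɔθlɔɪðɪʃɪ

Substitution: /s/ → /ʃ/, /k/ → /t/, /n/ → /θ/, giving /ʃɔtθlɔɪðʃ/.
Syllabifying with onset maximization leaves /t/, /ð/, /ʃ/ stranded (no codas are permitted; onsets may contain at most 2 consonants).
Epenthesis after each stranded consonant: /t/ → /tɔ/, /ð/ → /ðɪ/, /ʃ/ → /ʃɪ/.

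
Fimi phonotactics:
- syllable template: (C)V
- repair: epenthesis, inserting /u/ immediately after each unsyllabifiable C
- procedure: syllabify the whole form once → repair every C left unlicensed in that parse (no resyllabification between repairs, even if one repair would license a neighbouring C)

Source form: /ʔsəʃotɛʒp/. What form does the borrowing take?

Syllabifying with onset maximization leaves /ʔ/, /ʒ/, /p/ stranded (no codas are permitted; onsets are limited to one consonant).
Inserting the epenthetic vowel yields /ʔ/ → /ʔu/, /ʒ/ → /ʒu/, /p/ → /pu/.

ʔusəʃotɛʒupu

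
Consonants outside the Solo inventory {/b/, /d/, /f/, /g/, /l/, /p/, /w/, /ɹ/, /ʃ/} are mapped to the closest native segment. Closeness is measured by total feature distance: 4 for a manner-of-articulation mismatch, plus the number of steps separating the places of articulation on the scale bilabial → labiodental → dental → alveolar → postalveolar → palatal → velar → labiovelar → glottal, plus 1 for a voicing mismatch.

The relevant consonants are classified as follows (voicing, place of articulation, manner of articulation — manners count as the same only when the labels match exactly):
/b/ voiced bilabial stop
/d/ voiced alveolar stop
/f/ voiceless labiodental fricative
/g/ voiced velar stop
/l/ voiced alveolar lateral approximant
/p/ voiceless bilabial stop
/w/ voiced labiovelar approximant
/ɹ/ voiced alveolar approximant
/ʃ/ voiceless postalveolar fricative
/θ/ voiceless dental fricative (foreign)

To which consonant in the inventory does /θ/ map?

f

/f/ is closest: same manner (fricative), place distance 1 (dental→labiodental), same voicing; total 1. Next closest is /ʃ/ at distance 2.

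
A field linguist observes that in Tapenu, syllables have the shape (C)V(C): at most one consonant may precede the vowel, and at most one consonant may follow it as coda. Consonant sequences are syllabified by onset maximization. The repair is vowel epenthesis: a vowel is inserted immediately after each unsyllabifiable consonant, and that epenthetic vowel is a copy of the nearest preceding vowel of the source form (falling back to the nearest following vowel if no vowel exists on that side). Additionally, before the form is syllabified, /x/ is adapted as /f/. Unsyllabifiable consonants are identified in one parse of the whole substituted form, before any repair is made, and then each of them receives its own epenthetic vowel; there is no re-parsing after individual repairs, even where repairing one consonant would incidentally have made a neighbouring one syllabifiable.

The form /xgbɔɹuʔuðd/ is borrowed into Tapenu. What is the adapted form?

fɔgɔbɔɹuʔuðdu

Substitution: /x/ → /f/, giving /fgbɔɹuʔuðd/.
Under (C)V(C), the unsyllabifiable consonants are /f/, /g/, /d/ (at most one coda consonant is licensed; onsets are limited to one consonant).
Epenthesis after each stranded consonant: /f/ → /fɔ/, /g/ → /gɔ/, /d/ → /du/.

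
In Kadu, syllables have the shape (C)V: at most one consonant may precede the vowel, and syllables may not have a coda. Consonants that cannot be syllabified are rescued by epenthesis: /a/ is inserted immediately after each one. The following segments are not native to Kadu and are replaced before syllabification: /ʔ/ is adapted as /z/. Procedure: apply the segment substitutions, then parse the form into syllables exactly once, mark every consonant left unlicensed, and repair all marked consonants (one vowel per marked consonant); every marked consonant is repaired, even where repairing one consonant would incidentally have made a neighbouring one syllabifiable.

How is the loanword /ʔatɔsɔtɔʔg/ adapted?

zatɔsɔtɔzaga

Substitution: /ʔ/ → /z/, giving /zatɔsɔtɔzg/.
The consonants /z/, /g/ cannot be parsed into a legal (C)V syllable (no codas are permitted; onsets are limited to one consonant).
Epenthesis after each stranded consonant: /z/ → /za/, /g/ → /ga/.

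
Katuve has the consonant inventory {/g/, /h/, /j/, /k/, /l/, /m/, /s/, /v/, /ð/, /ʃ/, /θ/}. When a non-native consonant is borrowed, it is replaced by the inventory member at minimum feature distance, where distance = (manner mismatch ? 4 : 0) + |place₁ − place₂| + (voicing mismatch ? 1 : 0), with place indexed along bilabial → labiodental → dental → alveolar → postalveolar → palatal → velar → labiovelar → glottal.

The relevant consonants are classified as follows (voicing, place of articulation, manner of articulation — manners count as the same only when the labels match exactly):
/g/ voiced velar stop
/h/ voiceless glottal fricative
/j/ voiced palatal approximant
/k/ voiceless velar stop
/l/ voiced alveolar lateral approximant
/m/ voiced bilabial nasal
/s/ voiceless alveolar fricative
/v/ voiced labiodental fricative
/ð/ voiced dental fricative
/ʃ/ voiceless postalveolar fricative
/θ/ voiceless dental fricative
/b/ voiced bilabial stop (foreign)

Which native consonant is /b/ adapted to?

m

/m/ is closest: manner differs (stop→nasal, +4), place distance 0 (bilabial→bilabial), same voicing; total 4. Next closest is /v/ at distance 5.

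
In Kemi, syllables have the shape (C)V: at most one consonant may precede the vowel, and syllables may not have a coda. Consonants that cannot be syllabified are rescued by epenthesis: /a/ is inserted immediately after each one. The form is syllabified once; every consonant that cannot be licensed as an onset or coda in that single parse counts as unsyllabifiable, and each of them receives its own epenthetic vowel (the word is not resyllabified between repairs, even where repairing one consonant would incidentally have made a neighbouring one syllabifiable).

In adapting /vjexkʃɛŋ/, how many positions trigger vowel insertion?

4

The unsyllabifiable consonants are /v/, /x/, /k/, /ŋ/; each receives one epenthetic vowel.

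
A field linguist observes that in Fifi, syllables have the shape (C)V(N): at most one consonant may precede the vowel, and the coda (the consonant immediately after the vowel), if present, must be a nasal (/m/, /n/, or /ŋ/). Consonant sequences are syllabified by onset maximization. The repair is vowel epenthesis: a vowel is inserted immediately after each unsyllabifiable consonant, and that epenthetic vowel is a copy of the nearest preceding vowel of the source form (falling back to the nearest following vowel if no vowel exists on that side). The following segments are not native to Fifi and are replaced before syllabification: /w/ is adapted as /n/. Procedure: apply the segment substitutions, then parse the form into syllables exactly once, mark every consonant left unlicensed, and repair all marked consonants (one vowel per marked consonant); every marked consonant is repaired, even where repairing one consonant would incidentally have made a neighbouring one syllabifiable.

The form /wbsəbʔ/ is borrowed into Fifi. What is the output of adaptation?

Substitution: /w/ → /n/, giving /nbsəbʔ/.
Under (C)V(N), the unsyllabifiable consonants are /n/, /b/, /b/, /ʔ/ (only a nasal (/m/, /n/, or /ŋ/) is licensed in coda position; onsets are limited to one consonant).
Inserting the epenthetic vowel yields /n/ → /nə/, /b/ → /bə/, /b/ → /bə/, /ʔ/ → /ʔə/.

nəbəsəbəʔə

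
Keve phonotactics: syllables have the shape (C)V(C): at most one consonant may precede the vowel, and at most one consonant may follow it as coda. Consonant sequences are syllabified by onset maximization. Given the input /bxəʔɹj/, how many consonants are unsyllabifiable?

3

Syllabifying with onset maximization leaves /b/, /ɹ/, /j/ stranded (at most one coda consonant is licensed; onsets are limited to one consonant).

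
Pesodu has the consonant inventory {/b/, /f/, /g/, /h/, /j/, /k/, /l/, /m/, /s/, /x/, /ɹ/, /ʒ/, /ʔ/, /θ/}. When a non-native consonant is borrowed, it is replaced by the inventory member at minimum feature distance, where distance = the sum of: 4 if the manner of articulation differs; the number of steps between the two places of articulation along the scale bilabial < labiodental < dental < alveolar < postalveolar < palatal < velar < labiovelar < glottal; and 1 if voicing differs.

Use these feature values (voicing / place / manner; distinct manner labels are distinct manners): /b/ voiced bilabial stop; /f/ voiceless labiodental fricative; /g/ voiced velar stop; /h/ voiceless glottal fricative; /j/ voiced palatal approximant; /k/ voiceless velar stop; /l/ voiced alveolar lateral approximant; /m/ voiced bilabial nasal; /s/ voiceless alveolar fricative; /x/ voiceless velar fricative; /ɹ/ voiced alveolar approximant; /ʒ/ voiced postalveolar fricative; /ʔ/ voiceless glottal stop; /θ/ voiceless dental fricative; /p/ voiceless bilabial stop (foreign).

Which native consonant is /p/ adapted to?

b

/b/ is closest: same manner (stop), place distance 0 (bilabial→bilabial), voicing differs (+1); total 1. Next closest is /f/ at distance 5.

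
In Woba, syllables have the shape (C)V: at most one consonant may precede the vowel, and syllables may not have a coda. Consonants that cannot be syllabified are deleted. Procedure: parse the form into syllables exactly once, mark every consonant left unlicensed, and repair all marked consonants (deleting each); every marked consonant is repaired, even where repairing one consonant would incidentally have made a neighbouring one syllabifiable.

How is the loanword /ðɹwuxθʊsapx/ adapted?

Syllabifying with onset maximization leaves /ð/, /ɹ/, /x/, /p/, /x/ stranded (no codas are permitted; onsets are limited to one consonant).
Deleting the stranded consonants removes /ð/, /ɹ/, /x/, /p/, /x/.

wuθʊsa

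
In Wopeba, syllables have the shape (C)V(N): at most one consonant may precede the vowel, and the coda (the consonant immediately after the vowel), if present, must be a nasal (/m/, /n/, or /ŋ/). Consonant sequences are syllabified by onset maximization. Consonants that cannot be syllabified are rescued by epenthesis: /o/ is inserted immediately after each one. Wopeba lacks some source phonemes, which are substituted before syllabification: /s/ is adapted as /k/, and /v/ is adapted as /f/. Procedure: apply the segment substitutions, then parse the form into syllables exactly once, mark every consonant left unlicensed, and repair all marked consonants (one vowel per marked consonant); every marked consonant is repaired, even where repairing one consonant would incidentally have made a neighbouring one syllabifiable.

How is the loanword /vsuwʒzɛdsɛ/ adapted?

fokuwoʒozɛdokɛ

Substitution: /v/ → /f/, /s/ → /k/, giving /fkuwʒzɛdkɛ/.
Under (C)V(N), the unsyllabifiable consonants are /f/, /w/, /ʒ/, /d/ (only a nasal (/m/, /n/, or /ŋ/) is licensed in coda position; onsets are limited to one consonant).
Inserting the epenthetic vowel yields /f/ → /fo/, /w/ → /wo/, /ʒ/ → /ʒo/, /d/ → /do/.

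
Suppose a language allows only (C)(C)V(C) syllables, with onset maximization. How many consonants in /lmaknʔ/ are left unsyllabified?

2

The consonants /n/, /ʔ/ cannot be parsed into a legal (C)(C)V(C) syllable (at most one coda consonant is licensed; onsets may contain at most 2 consonants).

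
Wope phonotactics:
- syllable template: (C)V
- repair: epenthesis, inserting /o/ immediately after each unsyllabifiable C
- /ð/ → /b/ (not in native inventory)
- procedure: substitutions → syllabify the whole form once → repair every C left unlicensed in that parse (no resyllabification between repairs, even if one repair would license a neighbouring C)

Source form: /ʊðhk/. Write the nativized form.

ʊbohoko

Substitution: /ð/ → /b/, giving /ʊbhk/.
The consonants /b/, /h/, /k/ cannot be parsed into a legal (C)V syllable (no codas are permitted; onsets are limited to one consonant).
Each unlicensed consonant becomes the onset of a new syllable: /b/ → /bo/, /h/ → /ho/, /k/ → /ko/.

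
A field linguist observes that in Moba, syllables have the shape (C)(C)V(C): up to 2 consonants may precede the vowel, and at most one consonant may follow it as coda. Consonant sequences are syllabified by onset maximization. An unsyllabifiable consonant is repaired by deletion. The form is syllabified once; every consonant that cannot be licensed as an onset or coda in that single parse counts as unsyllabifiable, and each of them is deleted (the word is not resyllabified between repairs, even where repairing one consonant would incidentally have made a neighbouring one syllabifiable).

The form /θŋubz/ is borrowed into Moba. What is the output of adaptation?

θŋub

Syllabifying with onset maximization leaves /z/ stranded (at most one coda consonant is licensed; onsets may contain at most 2 consonants).
Deleting the stranded consonants removes /z/.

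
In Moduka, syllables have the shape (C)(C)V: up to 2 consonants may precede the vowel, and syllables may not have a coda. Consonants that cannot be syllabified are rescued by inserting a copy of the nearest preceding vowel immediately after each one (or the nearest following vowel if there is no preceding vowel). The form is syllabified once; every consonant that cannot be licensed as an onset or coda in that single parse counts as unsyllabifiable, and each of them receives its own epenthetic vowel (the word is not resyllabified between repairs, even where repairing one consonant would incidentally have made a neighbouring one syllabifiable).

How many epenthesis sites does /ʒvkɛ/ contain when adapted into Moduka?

The unsyllabifiable consonants are /ʒ/; each receives one epenthetic vowel.

1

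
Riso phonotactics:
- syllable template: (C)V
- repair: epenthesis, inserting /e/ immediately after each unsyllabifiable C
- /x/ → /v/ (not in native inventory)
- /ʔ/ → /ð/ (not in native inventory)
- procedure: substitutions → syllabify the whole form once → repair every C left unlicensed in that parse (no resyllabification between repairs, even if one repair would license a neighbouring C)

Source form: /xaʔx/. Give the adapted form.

Substitution: /x/ → /v/, /ʔ/ → /ð/, giving /vaðv/.
Syllabifying with onset maximization leaves /ð/, /v/ stranded (no codas are permitted; onsets are limited to one consonant).
Epenthesis after each stranded consonant: /ð/ → /ðe/, /v/ → /ve/.

vaðeve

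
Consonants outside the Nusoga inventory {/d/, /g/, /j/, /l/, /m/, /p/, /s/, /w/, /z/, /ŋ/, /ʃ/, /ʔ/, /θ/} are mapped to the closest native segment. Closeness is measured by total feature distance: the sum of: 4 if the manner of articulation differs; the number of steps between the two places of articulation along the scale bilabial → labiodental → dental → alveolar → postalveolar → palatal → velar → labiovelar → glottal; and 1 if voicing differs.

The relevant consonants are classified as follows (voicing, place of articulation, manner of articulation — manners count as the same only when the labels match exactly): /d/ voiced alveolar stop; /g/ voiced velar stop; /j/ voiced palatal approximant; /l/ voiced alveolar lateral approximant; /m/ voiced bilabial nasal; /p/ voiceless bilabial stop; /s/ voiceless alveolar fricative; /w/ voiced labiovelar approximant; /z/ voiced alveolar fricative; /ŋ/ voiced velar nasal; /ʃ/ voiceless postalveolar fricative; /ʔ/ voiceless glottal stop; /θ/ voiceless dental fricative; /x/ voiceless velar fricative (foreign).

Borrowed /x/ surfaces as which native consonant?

/ʃ/ is closest: same manner (fricative), place distance 2 (velar→postalveolar), same voicing; total 2. Next closest is /s/ at distance 3.

ʃ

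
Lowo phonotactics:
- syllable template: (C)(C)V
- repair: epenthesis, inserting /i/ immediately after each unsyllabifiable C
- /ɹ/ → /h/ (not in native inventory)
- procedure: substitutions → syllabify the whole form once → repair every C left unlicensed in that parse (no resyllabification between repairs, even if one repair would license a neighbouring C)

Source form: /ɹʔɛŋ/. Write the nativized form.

hʔɛŋi

Substitution: /ɹ/ → /h/, giving /hʔɛŋ/.
The consonants /ŋ/ cannot be parsed into a legal (C)(C)V syllable (no codas are permitted; onsets may contain at most 2 consonants).
Each unlicensed consonant becomes the onset of a new syllable: /ŋ/ → /ŋi/.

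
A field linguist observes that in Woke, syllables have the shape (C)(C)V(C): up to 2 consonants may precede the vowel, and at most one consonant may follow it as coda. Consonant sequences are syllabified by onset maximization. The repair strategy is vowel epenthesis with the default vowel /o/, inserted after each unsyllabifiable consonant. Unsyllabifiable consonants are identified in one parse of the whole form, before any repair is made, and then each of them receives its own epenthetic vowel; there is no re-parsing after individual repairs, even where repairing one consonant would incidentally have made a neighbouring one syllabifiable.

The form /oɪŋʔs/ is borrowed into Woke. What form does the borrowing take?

oɪŋʔoso

Under (C)(C)V(C), the unsyllabifiable consonants are /ʔ/, /s/ (at most one coda consonant is licensed; onsets may contain at most 2 consonants).
Inserting the epenthetic vowel yields /ʔ/ → /ʔo/, /s/ → /so/.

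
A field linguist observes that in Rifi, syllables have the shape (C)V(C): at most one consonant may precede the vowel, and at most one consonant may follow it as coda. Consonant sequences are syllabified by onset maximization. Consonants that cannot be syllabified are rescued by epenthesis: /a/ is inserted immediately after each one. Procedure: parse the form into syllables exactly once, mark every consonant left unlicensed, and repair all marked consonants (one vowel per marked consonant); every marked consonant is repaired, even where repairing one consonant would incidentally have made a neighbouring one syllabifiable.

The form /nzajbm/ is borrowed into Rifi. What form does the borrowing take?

nazajbama

The consonants /n/, /b/, /m/ cannot be parsed into a legal (C)V(C) syllable (at most one coda consonant is licensed; onsets are limited to one consonant).
Epenthesis after each stranded consonant: /n/ → /na/, /b/ → /ba/, /m/ → /ma/.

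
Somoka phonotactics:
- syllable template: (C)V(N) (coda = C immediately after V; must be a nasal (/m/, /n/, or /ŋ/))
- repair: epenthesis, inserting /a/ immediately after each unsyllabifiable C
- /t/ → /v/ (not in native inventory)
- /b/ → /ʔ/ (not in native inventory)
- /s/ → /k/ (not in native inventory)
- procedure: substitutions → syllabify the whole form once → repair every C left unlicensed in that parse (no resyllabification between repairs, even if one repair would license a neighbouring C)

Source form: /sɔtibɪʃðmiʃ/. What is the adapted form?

kɔviʔɪʃaðamiʃa

Substitution: /s/ → /k/, /t/ → /v/, /b/ → /ʔ/, giving /kɔviʔɪʃðmiʃ/.
Under (C)V(N), the unsyllabifiable consonants are /ʃ/, /ð/, /ʃ/ (only a nasal (/m/, /n/, or /ŋ/) is licensed in coda position; onsets are limited to one consonant).
Each unlicensed consonant becomes the onset of a new syllable: /ʃ/ → /ʃa/, /ð/ → /ða/, /ʃ/ → /ʃa/.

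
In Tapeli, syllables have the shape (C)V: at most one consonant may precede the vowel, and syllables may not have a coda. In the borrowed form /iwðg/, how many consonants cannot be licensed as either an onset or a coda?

3

Syllabifying with onset maximization leaves /w/, /ð/, /g/ stranded (no codas are permitted; onsets are limited to one consonant).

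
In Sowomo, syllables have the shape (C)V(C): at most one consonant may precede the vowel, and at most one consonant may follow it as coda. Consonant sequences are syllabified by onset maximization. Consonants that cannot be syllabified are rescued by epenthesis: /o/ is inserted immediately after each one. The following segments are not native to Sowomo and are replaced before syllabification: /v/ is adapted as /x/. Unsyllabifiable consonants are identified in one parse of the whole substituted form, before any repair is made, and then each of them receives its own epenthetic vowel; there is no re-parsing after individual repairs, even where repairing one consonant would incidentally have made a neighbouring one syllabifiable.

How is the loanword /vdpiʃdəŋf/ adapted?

xodopiʃdəŋfo

Substitution: /v/ → /x/, giving /xdpiʃdəŋf/.
Under (C)V(C), the unsyllabifiable consonants are /x/, /d/, /f/ (at most one coda consonant is licensed; onsets are limited to one consonant).
Each unlicensed consonant becomes the onset of a new syllable: /x/ → /xo/, /d/ → /do/, /f/ → /fo/.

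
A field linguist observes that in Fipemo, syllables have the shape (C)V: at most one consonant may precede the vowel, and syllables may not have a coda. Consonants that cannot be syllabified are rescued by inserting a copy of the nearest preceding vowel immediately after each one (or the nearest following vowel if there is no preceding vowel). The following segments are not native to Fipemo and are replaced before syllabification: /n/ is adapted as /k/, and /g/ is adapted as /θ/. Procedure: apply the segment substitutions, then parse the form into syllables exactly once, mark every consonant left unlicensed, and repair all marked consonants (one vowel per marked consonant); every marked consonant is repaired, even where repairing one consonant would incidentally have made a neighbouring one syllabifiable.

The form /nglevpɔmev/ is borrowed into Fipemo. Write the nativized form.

keθelevepɔmeve

Substitution: /n/ → /k/, /g/ → /θ/, giving /kθlevpɔmev/.
The consonants /k/, /θ/, /v/, /v/ cannot be parsed into a legal (C)V syllable (no codas are permitted; onsets are limited to one consonant).
Each unlicensed consonant becomes the onset of a new syllable: /k/ → /ke/, /θ/ → /θe/, /v/ → /ve/, /v/ → /ve/.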